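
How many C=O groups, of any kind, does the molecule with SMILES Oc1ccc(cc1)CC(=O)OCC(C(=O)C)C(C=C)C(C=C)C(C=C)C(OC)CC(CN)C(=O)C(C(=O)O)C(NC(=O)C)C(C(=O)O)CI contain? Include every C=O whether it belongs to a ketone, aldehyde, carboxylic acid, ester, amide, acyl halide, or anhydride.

6

CH2COOCH2: ester, 1 C=O (running total 1).
CH(COCH3): ketone, 1 C=O (running total 2).
CO: ketone, 1 C=O (running total 3).
CH(COOH): carboxylic acid, 1 C=O (running total 4).
CH(NHCOCH3): amide, 1 C=O (running total 5).
CH(COOH): carboxylic acid, 1 C=O (running total 6).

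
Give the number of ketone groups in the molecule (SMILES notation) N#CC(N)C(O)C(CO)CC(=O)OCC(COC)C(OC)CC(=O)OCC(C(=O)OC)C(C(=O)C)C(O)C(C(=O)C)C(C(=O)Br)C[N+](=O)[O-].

2

Reading the structure from left to right:
  N≡C: N≡C–: carbon triple-bonded to nitrogen → nitrile.
  CH(NH2): –NH2 on an sp³ carbon with no adjacent C=O → amine.
  CH(OH): –OH on an sp³ carbon → alcohol (secondary).
  CH(CH2OH): pendant –CH2OH on an sp³ backbone C → alcohol.
  CH2COOCH2: –C(=O)–O–C with C on the carbonyl side → ester.
  CH(CH2OCH3): pendant –CH2OCH3: C–O–C linkage → ether.
  CH(OCH3): pendant –OCH3: C–O–C with sp³ C, no adjacent C=O → ether.
  CH2COOCH2: –C(=O)–O–C with C on the carbonyl side → ester.
  CH(COOCH3): pendant –COOCH3: carbonyl C bonded to C and –OCH3 → ester.
  CH(COCH3): pendant –COCH3: carbonyl C bonded to two carbons → ketone.
  CH(OH): –OH on an sp³ carbon → alcohol (secondary).
  CH(COCH3): pendant –COCH3: carbonyl C bonded to two carbons → ketone.
  CH(COBr): pendant –C(=O)X: carbonyl C bonded to C and halogen → acyl halide.
  CH2NO2: –NO2 on carbon → nitro group.
Ketone appears at: CH(COCH3), CH(COCH3) → 2.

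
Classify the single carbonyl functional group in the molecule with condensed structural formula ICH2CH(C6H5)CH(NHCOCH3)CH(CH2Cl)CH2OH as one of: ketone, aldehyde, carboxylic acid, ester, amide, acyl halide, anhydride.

The carbonyl is in the CH(NHCOCH3) segment: pendant –NHC(=O)CH3: N bonded to a carbonyl → amide (not amine).

amide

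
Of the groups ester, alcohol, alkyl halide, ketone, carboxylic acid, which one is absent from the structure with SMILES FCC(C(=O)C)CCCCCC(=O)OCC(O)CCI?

carboxylic acid

alkyl halide: present (FCH2 — halogen on an sp³ carbon → alkyl halide).
ketone: present (CH(COCH3) — pendant –COCH3: carbonyl C bonded to two carbons → ketone).
alcohol: present (CH(OH) — –OH on an sp³ carbon → alcohol (secondary)).
ester: present (CH2COOCH2 — –C(=O)–O–C with C on the carbonyl side → ester).
carboxylic acid: absent. In CH2COOCH2, the acyl oxygen is bonded to carbon (–O–C), not to H, so this is an ester.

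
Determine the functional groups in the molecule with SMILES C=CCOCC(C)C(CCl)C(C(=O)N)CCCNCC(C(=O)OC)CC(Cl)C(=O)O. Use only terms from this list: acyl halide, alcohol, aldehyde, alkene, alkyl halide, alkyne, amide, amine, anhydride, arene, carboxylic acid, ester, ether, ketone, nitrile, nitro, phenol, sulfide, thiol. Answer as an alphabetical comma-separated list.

C=C double bond → alkene.
C–O–C with sp³ carbons on both sides and no adjacent C=O → ether.
pendant –CH2X: halogen on sp³ carbon → alkyl halide.
pendant –CONH2: carbonyl C bonded to C and N → amide.
C–N–C with sp³ carbons and no adjacent C=O → amine (secondary).
pendant –COOCH3: carbonyl C bonded to C and –OCH3 → ester.
halogen on an sp³ carbon → alkyl halide.
–COOH: carbonyl C bonded to –OH and C → carboxylic acid (the –OH is not a separate alcohol).

alkene, alkyl halide, amide, amine, carboxylic acid, ester, ether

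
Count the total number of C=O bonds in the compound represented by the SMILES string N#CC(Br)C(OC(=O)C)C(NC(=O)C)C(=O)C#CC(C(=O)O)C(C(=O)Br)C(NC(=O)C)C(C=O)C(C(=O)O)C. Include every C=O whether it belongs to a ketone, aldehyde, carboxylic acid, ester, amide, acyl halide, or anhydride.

8

CH(OCOCH3): ester, 1 C=O (running total 1).
CH(NHCOCH3): amide, 1 C=O (running total 2).
CO: ketone, 1 C=O (running total 3).
CH(COOH): carboxylic acid, 1 C=O (running total 4).
CH(COBr): acyl halide, 1 C=O (running total 5).
CH(NHCOCH3): amide, 1 C=O (running total 6).
CH(CHO): aldehyde, 1 C=O (running total 7).
CH(COOH): carboxylic acid, 1 C=O (running total 8).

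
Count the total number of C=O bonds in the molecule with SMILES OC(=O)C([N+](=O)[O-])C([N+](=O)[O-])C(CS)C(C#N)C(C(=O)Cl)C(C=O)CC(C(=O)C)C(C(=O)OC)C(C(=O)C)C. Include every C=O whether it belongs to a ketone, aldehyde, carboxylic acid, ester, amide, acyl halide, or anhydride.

HOOC: carboxylic acid, 1 C=O (running total 1).
CH(COCl): acyl halide, 1 C=O (running total 2).
CH(CHO): aldehyde, 1 C=O (running total 3).
CH(COCH3): ketone, 1 C=O (running total 4).
CH(COOCH3): ester, 1 C=O (running total 5).
CH(COCH3): ketone, 1 C=O (running total 6).

6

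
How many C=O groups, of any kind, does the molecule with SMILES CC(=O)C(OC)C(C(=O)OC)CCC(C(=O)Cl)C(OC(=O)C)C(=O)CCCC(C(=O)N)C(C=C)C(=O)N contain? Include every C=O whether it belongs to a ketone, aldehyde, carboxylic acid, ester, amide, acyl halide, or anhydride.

7

CO: ketone, 1 C=O (running total 1).
CH(COOCH3): ester, 1 C=O (running total 2).
CH(COCl): acyl halide, 1 C=O (running total 3).
CH(OCOCH3): ester, 1 C=O (running total 4).
CO: ketone, 1 C=O (running total 5).
CH(CONH2): amide, 1 C=O (running total 6).
CONH2: amide, 1 C=O (running total 7).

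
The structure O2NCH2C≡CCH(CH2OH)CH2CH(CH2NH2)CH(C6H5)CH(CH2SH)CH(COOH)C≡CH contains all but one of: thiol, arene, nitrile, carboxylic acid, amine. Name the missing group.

nitrile

amine: present (CH(CH2NH2) — pendant –CH2NH2: N on sp³ C, no adjacent C=O → amine).
thiol: present (CH(CH2SH) — pendant –CH2SH → thiol).
carboxylic acid: present (CH(COOH) — pendant –COOH: carbonyl C bonded to C and –OH → carboxylic acid).
arene: present (CH(C6H5) — pendant –C6H5: benzene ring → arene).
nitrile: absent. In each of C≡C and C≡CH, the triple bond is C≡C, not C≡N.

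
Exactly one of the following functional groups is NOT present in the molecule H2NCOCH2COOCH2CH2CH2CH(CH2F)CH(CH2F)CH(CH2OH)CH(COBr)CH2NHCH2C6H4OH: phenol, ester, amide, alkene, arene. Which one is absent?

ester: present (CH2COOCH2 — –C(=O)–O–C with C on the carbonyl side → ester).
phenol: present (C6H4OH — –OH attached directly to an aromatic ring → phenol (not alcohol); the ring itself is an arene).
arene: present (C6H4OH — –OH attached directly to an aromatic ring → phenol (not alcohol); the ring itself is an arene).
amide: present (H2NCO — –C(=O)NH2: carbonyl C bonded to C and to N → amide (the N is not a separate amine)).
alkene: absent. In C6H4OH, the C=C units are part of an aromatic ring, which is an arene, not an isolated alkene.

alkene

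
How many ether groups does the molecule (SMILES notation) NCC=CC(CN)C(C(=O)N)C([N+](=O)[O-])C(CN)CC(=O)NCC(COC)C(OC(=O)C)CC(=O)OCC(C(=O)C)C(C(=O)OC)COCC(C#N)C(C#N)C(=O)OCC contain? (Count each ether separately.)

–NH2 on an sp³ carbon with no adjacent C=O → amine.
C=C double bond → alkene.
pendant –CH2NH2: N on sp³ C, no adjacent C=O → amine.
pendant –CONH2: carbonyl C bonded to C and N → amide.
–NO2 on an sp³ carbon → nitro (the N=O is not a carbonyl).
pendant –CH2NH2: N on sp³ C, no adjacent C=O → amine.
–C(=O)–N– linkage → amide (the N is not an amine).
pendant –CH2OCH3: C–O–C linkage → ether.
pendant –OC(=O)CH3: an acyloxy group → ester.
–C(=O)–O–C with C on the carbonyl side → ester.
pendant –COCH3: carbonyl C bonded to two carbons → ketone.
pendant –COOCH3: carbonyl C bonded to C and –OCH3 → ester.
C–O–C with sp³ carbons on both sides and no adjacent C=O → ether.
pendant –C≡N: nitrile.
pendant –C≡N: nitrile.
–C(=O)OCH2CH3: carbonyl C bonded to C and to –OEt → ester.
Ether appears at: CH(CH2OCH3), CH2OCH2 → 2.

2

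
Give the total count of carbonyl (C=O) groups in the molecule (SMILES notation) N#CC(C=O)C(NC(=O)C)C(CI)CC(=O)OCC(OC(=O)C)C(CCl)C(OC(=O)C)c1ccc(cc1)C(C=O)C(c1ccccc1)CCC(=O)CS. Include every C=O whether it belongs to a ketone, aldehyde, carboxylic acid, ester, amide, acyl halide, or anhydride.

7

CH(CHO): aldehyde, 1 C=O (running total 1).
CH(NHCOCH3): amide, 1 C=O (running total 2).
CH2COOCH2: ester, 1 C=O (running total 3).
CH(OCOCH3): ester, 1 C=O (running total 4).
CH(OCOCH3): ester, 1 C=O (running total 5).
CH(CHO): aldehyde, 1 C=O (running total 6).
CO: ketone, 1 C=O (running total 7).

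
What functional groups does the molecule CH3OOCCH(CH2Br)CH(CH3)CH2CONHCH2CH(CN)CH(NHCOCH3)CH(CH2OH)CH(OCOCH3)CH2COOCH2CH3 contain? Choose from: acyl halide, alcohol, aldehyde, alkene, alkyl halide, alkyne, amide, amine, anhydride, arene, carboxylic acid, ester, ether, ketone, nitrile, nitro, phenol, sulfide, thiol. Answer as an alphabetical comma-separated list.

alcohol, alkyl halide, amide, ester, nitrile

Working along the chain:
  CH3OOC: CH3O–C(=O)–: carbonyl C bonded to C and to –OCH3 → ester (not ketone + ether).
  CH(CH2Br): pendant –CH2X: halogen on sp³ carbon → alkyl halide.
  CH2CONHCH2: –C(=O)–N– linkage → amide (the N is not an amine).
  CH(CN): pendant –C≡N: nitrile.
  CH(NHCOCH3): pendant –NHC(=O)CH3: N bonded to a carbonyl → amide (not amine).
  CH(CH2OH): pendant –CH2OH on an sp³ backbone C → alcohol.
  CH(OCOCH3): pendant –OC(=O)CH3: an acyloxy group → ester.
  COOCH2CH3: –C(=O)OCH2CH3: carbonyl C bonded to C and to –OEt → ester.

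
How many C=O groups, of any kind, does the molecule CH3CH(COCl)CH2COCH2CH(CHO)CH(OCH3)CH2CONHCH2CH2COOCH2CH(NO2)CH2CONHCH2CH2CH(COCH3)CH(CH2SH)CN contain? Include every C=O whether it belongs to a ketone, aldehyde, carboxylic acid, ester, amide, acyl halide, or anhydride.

CH(COCl): acyl halide, 1 C=O (running total 1).
CO: ketone, 1 C=O (running total 2).
CH(CHO): aldehyde, 1 C=O (running total 3).
CH2CONHCH2: amide, 1 C=O (running total 4).
CH2COOCH2: ester, 1 C=O (running total 5).
CH2CONHCH2: amide, 1 C=O (running total 6).
CH(COCH3): ketone, 1 C=O (running total 7).

7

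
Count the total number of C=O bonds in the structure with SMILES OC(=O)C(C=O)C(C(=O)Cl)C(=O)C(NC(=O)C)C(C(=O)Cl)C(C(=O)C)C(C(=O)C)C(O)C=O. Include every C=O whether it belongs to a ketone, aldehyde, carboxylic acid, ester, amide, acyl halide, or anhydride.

HOOC: carboxylic acid, 1 C=O (running total 1).
CH(CHO): aldehyde, 1 C=O (running total 2).
CH(COCl): acyl halide, 1 C=O (running total 3).
CO: ketone, 1 C=O (running total 4).
CH(NHCOCH3): amide, 1 C=O (running total 5).
CH(COCl): acyl halide, 1 C=O (running total 6).
CH(COCH3): ketone, 1 C=O (running total 7).
CH(COCH3): ketone, 1 C=O (running total 8).
CHO: aldehyde, 1 C=O (running total 9).

9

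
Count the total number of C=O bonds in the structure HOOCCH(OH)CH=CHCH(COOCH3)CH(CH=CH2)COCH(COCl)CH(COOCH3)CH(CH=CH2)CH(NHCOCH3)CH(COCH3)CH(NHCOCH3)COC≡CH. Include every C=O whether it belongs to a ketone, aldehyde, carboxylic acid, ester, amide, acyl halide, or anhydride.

HOOC: carboxylic acid, 1 C=O (running total 1).
CH(COOCH3): ester, 1 C=O (running total 2).
CO: ketone, 1 C=O (running total 3).
CH(COCl): acyl halide, 1 C=O (running total 4).
CH(COOCH3): ester, 1 C=O (running total 5).
CH(NHCOCH3): amide, 1 C=O (running total 6).
CH(COCH3): ketone, 1 C=O (running total 7).
CH(NHCOCH3): amide, 1 C=O (running total 8).
CO: ketone, 1 C=O (running total 9).

9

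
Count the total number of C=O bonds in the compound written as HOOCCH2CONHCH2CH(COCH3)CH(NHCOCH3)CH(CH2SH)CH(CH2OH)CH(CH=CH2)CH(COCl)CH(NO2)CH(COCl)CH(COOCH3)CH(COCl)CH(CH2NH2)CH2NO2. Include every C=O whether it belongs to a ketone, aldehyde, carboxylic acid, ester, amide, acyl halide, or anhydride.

8

HOOC: carboxylic acid, 1 C=O (running total 1).
CH2CONHCH2: amide, 1 C=O (running total 2).
CH(COCH3): ketone, 1 C=O (running total 3).
CH(NHCOCH3): amide, 1 C=O (running total 4).
CH(COCl): acyl halide, 1 C=O (running total 5).
CH(COCl): acyl halide, 1 C=O (running total 6).
CH(COOCH3): ester, 1 C=O (running total 7).
CH(COCl): acyl halide, 1 C=O (running total 8).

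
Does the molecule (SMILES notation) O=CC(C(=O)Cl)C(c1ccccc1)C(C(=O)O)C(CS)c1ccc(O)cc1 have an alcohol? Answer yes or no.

terminal –CHO: carbonyl C bonded to H and C → aldehyde.
pendant –C(=O)X: carbonyl C bonded to C and halogen → acyl halide.
pendant –C6H5: benzene ring → arene.
pendant –COOH: carbonyl C bonded to C and –OH → carboxylic acid.
pendant –CH2SH → thiol.
–OH attached directly to an aromatic ring → phenol (not alcohol); the ring itself is an arene.
In CH(COOH), the –OH sits on a carbonyl carbon, making it part of a carboxylic acid, not an alcohol. In C6H4OH, the –OH is on an aromatic ring carbon; that is a phenol, not an alcohol.
The groups actually present are: acyl halide, aldehyde, arene, carboxylic acid, phenol, thiol.

no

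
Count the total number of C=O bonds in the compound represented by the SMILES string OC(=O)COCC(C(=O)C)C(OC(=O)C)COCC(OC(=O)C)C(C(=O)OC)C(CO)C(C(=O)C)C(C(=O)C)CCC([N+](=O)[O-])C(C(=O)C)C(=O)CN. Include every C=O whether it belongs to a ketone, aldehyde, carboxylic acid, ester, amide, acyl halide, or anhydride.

9

HOOC: carboxylic acid, 1 C=O (running total 1).
CH(COCH3): ketone, 1 C=O (running total 2).
CH(OCOCH3): ester, 1 C=O (running total 3).
CH(OCOCH3): ester, 1 C=O (running total 4).
CH(COOCH3): ester, 1 C=O (running total 5).
CH(COCH3): ketone, 1 C=O (running total 6).
CH(COCH3): ketone, 1 C=O (running total 7).
CH(COCH3): ketone, 1 C=O (running total 8).
CO: ketone, 1 C=O (running total 9).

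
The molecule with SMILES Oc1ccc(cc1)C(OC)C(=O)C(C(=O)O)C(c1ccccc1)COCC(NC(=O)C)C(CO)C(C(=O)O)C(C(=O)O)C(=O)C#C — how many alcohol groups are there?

1

Reading the structure from left to right:
  HOC6H4: –OH attached directly to an aromatic ring → phenol (not alcohol); the ring itself is an arene.
  CH(OCH3): pendant –OCH3: C–O–C with sp³ C, no adjacent C=O → ether.
  CO: –C(=O)– with carbon on both sides → ketone.
  CH(COOH): pendant –COOH: carbonyl C bonded to C and –OH → carboxylic acid.
  CH(C6H5): pendant –C6H5: benzene ring → arene.
  CH2OCH2: C–O–C with sp³ carbons on both sides and no adjacent C=O → ether.
  CH(NHCOCH3): pendant –NHC(=O)CH3: N bonded to a carbonyl → amide (not amine).
  CH(CH2OH): pendant –CH2OH on an sp³ backbone C → alcohol.
  CH(COOH): pendant –COOH: carbonyl C bonded to C and –OH → carboxylic acid.
  CH(COOH): pendant –COOH: carbonyl C bonded to C and –OH → carboxylic acid.
  CO: –C(=O)– with carbon on both sides → ketone.
  C≡CH: C≡C triple bond → alkyne.
Alcohol appears at: CH(CH2OH) → 1.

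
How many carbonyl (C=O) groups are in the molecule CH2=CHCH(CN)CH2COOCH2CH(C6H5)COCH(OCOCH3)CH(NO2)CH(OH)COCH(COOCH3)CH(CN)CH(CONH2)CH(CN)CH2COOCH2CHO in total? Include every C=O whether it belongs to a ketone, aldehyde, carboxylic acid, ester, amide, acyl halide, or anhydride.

CH2COOCH2: ester, 1 C=O (running total 1).
CO: ketone, 1 C=O (running total 2).
CH(OCOCH3): ester, 1 C=O (running total 3).
CO: ketone, 1 C=O (running total 4).
CH(COOCH3): ester, 1 C=O (running total 5).
CH(CONH2): amide, 1 C=O (running total 6).
CH2COOCH2: ester, 1 C=O (running total 7).
CHO: aldehyde, 1 C=O (running total 8).

8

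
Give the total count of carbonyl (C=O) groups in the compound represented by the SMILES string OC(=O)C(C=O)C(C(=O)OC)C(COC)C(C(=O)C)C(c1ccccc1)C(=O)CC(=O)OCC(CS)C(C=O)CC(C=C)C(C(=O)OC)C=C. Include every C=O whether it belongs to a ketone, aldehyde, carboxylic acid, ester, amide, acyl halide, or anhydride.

8

HOOC: carboxylic acid, 1 C=O (running total 1).
CH(CHO): aldehyde, 1 C=O (running total 2).
CH(COOCH3): ester, 1 C=O (running total 3).
CH(COCH3): ketone, 1 C=O (running total 4).
CO: ketone, 1 C=O (running total 5).
CH2COOCH2: ester, 1 C=O (running total 6).
CH(CHO): aldehyde, 1 C=O (running total 7).
CH(COOCH3): ester, 1 C=O (running total 8).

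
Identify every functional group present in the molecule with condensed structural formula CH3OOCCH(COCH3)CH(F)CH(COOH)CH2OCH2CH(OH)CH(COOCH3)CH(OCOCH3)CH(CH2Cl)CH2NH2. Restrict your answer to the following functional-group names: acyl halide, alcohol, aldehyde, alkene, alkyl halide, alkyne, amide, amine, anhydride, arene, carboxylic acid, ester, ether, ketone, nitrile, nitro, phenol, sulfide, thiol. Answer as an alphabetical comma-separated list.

alcohol, alkyl halide, amine, carboxylic acid, ester, ether, ketone

Taking each segment in turn:
  CH3OOC: CH3O–C(=O)–: carbonyl C bonded to C and to –OCH3 → ester (not ketone + ether).
  CH(COCH3): pendant –COCH3: carbonyl C bonded to two carbons → ketone.
  CH(F): halogen on an sp³ carbon → alkyl halide.
  CH(COOH): pendant –COOH: carbonyl C bonded to C and –OH → carboxylic acid.
  CH2OCH2: C–O–C with sp³ carbons on both sides and no adjacent C=O → ether.
  CH(OH): –OH on an sp³ carbon → alcohol (secondary).
  CH(COOCH3): pendant –COOCH3: carbonyl C bonded to C and –OCH3 → ester.
  CH(OCOCH3): pendant –OC(=O)CH3: an acyloxy group → ester.
  CH(CH2Cl): pendant –CH2X: halogen on sp³ carbon → alkyl halide.
  CH2NH2: –NH2 on an sp³ carbon with no adjacent C=O → amine.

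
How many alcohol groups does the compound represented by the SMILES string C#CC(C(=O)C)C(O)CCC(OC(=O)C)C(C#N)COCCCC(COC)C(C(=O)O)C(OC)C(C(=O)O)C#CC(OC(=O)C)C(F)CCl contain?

1

C≡C triple bond → alkyne.
pendant –COCH3: carbonyl C bonded to two carbons → ketone.
–OH on an sp³ carbon → alcohol (secondary).
pendant –OC(=O)CH3: an acyloxy group → ester.
pendant –C≡N: nitrile.
C–O–C with sp³ carbons on both sides and no adjacent C=O → ether.
pendant –CH2OCH3: C–O–C linkage → ether.
pendant –COOH: carbonyl C bonded to C and –OH → carboxylic acid.
pendant –OCH3: C–O–C with sp³ C, no adjacent C=O → ether.
pendant –COOH: carbonyl C bonded to C and –OH → carboxylic acid.
C≡C triple bond → alkyne.
pendant –OC(=O)CH3: an acyloxy group → ester.
halogen on an sp³ carbon → alkyl halide.
halogen on an sp³ carbon → alkyl halide.
Alcohol appears at: CH(OH) → 1.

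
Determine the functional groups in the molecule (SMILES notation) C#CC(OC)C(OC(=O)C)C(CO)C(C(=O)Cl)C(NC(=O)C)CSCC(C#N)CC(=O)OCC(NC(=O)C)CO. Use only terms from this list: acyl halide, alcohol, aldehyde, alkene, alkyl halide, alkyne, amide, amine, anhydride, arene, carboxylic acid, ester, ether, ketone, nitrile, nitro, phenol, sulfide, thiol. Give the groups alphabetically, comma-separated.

Reading the structure from left to right:
  HC≡C: C≡C triple bond → alkyne.
  CH(OCH3): pendant –OCH3: C–O–C with sp³ C, no adjacent C=O → ether.
  CH(OCOCH3): pendant –OC(=O)CH3: an acyloxy group → ester.
  CH(CH2OH): pendant –CH2OH on an sp³ backbone C → alcohol.
  CH(COCl): pendant –C(=O)X: carbonyl C bonded to C and halogen → acyl halide.
  CH(NHCOCH3): pendant –NHC(=O)CH3: N bonded to a carbonyl → amide (not amine).
  CH2SCH2: C–S–C linkage → sulfide (thioether).
  CH(CN): pendant –C≡N: nitrile.
  CH2COOCH2: –C(=O)–O–C with C on the carbonyl side → ester.
  CH(NHCOCH3): pendant –NHC(=O)CH3: N bonded to a carbonyl → amide (not amine).
  CH2OH: –OH on an sp³ carbon → alcohol.

acyl halide, alcohol, alkyne, amide, ester, ether, nitrile, sulfide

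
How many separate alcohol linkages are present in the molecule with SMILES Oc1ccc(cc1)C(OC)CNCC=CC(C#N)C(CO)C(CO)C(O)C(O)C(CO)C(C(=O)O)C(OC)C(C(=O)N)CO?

6

Reading the structure from left to right:
  HOC6H4: –OH attached directly to an aromatic ring → phenol (not alcohol); the ring itself is an arene.
  CH(OCH3): pendant –OCH3: C–O–C with sp³ C, no adjacent C=O → ether.
  CH2NHCH2: C–N–C with sp³ carbons and no adjacent C=O → amine (secondary).
  CH=CH: C=C double bond → alkene.
  CH(CN): pendant –C≡N: nitrile.
  CH(CH2OH): pendant –CH2OH on an sp³ backbone C → alcohol.
  CH(CH2OH): pendant –CH2OH on an sp³ backbone C → alcohol.
  CH(OH): –OH on an sp³ carbon → alcohol (secondary).
  CH(OH): –OH on an sp³ carbon → alcohol (secondary).
  CH(CH2OH): pendant –CH2OH on an sp³ backbone C → alcohol.
  CH(COOH): pendant –COOH: carbonyl C bonded to C and –OH → carboxylic acid.
  CH(OCH3): pendant –OCH3: C–O–C with sp³ C, no adjacent C=O → ether.
  CH(CONH2): pendant –CONH2: carbonyl C bonded to C and N → amide.
  CH2OH: –OH on an sp³ carbon → alcohol.
Alcohol appears at: CH(CH2OH), CH(CH2OH), CH(OH), CH(OH), CH(CH2OH), CH2OH → 6.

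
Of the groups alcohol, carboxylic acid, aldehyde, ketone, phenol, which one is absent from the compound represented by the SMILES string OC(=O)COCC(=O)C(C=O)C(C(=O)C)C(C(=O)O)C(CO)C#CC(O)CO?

phenol

alcohol: present (CH(CH2OH) — pendant –CH2OH on an sp³ backbone C → alcohol).
aldehyde: present (CH(CHO) — pendant –CHO: carbonyl C bonded to C and H → aldehyde).
carboxylic acid: present (HOOC — –COOH: carbonyl C bonded to –OH and C → carboxylic acid (the –OH is not a separate alcohol)).
ketone: present (CO — –C(=O)– with carbon on both sides → ketone).
phenol: absent. In each of CH(CH2OH), CH(OH) and CH2OH, the –OH is on an sp³ carbon, not on an aromatic ring, so it is an alcohol.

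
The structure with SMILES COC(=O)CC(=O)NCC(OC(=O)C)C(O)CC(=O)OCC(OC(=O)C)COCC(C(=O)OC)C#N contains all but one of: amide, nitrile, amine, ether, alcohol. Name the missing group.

amide: present (CH2CONHCH2 — –C(=O)–N– linkage → amide (the N is not an amine)).
nitrile: present (CN — –C≡N: carbon triple-bonded to nitrogen → nitrile).
ether: present (CH2OCH2 — C–O–C with sp³ carbons on both sides and no adjacent C=O → ether).
alcohol: present (CH(OH) — –OH on an sp³ carbon → alcohol (secondary)).
amine: absent. In CH2CONHCH2, the nitrogen is bonded directly to a carbonyl carbon, making it part of an amide, not a free amine.

amine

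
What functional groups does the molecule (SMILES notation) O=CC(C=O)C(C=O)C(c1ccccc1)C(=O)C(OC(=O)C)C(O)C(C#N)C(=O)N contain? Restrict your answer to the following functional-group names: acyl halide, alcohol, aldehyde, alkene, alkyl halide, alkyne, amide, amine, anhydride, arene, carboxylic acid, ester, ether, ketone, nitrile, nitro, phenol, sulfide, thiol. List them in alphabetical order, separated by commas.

terminal –CHO: carbonyl C bonded to H and C → aldehyde.
pendant –CHO: carbonyl C bonded to C and H → aldehyde.
pendant –CHO: carbonyl C bonded to C and H → aldehyde.
pendant –C6H5: benzene ring → arene.
–C(=O)– with carbon on both sides → ketone.
pendant –OC(=O)CH3: an acyloxy group → ester.
–OH on an sp³ carbon → alcohol (secondary).
pendant –C≡N: nitrile.
–C(=O)NH2: carbonyl C bonded to C and to N → amide (the N is not a separate amine).

alcohol, aldehyde, amide, arene, ester, ketone, nitrile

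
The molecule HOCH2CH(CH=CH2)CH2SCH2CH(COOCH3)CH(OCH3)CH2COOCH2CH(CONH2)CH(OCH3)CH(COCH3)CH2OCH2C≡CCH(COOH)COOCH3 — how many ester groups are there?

Working along the chain:
  HOCH2: HO– on an sp³ carbon → alcohol.
  CH(CH=CH2): pendant –CH=CH2: C=C double bond → alkene.
  CH2SCH2: C–S–C linkage → sulfide (thioether).
  CH(COOCH3): pendant –COOCH3: carbonyl C bonded to C and –OCH3 → ester.
  CH(OCH3): pendant –OCH3: C–O–C with sp³ C, no adjacent C=O → ether.
  CH2COOCH2: –C(=O)–O–C with C on the carbonyl side → ester.
  CH(CONH2): pendant –CONH2: carbonyl C bonded to C and N → amide.
  CH(OCH3): pendant –OCH3: C–O–C with sp³ C, no adjacent C=O → ether.
  CH(COCH3): pendant –COCH3: carbonyl C bonded to two carbons → ketone.
  CH2OCH2: C–O–C with sp³ carbons on both sides and no adjacent C=O → ether.
  C≡C: C≡C triple bond → alkyne.
  CH(COOH): pendant –COOH: carbonyl C bonded to C and –OH → carboxylic acid.
  COOCH3: –C(=O)OCH3: carbonyl C bonded to C and to –OCH3 → ester (not ketone + ether).
Ester appears at: CH(COOCH3), CH2COOCH2, COOCH3 → 3.

3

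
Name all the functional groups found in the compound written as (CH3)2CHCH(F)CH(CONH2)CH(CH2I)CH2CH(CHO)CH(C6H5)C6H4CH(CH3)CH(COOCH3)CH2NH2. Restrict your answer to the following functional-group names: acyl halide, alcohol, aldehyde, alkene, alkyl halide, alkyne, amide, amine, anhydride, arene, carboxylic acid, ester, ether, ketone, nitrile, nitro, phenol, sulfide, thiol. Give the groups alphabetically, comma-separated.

Working along the chain:
  CH(F): halogen on an sp³ carbon → alkyl halide.
  CH(CONH2): pendant –CONH2: carbonyl C bonded to C and N → amide.
  CH(CH2I): pendant –CH2X: halogen on sp³ carbon → alkyl halide.
  CH(CHO): pendant –CHO: carbonyl C bonded to C and H → aldehyde.
  CH(C6H5): pendant –C6H5: benzene ring → arene.
  C6H4: para-disubstituted benzene ring → arene.
  CH(COOCH3): pendant –COOCH3: carbonyl C bonded to C and –OCH3 → ester.
  CH2NH2: –NH2 on an sp³ carbon with no adjacent C=O → amine.

aldehyde, alkyl halide, amide, amine, arene, ester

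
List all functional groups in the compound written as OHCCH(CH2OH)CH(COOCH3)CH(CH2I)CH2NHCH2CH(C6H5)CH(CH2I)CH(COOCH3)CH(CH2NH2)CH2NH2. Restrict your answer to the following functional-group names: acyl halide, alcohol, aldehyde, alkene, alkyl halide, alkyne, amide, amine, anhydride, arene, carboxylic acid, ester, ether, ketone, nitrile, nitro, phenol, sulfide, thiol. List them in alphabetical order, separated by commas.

Working along the chain:
  OHC: terminal –CHO: carbonyl C bonded to H and C → aldehyde.
  CH(CH2OH): pendant –CH2OH on an sp³ backbone C → alcohol.
  CH(COOCH3): pendant –COOCH3: carbonyl C bonded to C and –OCH3 → ester.
  CH(CH2I): pendant –CH2X: halogen on sp³ carbon → alkyl halide.
  CH2NHCH2: C–N–C with sp³ carbons and no adjacent C=O → amine (secondary).
  CH(C6H5): pendant –C6H5: benzene ring → arene.
  CH(CH2I): pendant –CH2X: halogen on sp³ carbon → alkyl halide.
  CH(COOCH3): pendant –COOCH3: carbonyl C bonded to C and –OCH3 → ester.
  CH(CH2NH2): pendant –CH2NH2: N on sp³ C, no adjacent C=O → amine.
  CH2NH2: –NH2 on an sp³ carbon with no adjacent C=O → amine.

alcohol, aldehyde, alkyl halide, amine, arene, ester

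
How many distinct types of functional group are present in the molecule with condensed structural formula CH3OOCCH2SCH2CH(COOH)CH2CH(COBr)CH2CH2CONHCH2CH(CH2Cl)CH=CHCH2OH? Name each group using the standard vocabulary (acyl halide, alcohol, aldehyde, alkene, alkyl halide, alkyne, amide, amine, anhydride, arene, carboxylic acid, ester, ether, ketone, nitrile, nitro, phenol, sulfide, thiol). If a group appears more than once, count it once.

CH3O–C(=O)–: carbonyl C bonded to C and to –OCH3 → ester (not ketone + ether).
C–S–C linkage → sulfide (thioether).
pendant –COOH: carbonyl C bonded to C and –OH → carboxylic acid.
pendant –C(=O)X: carbonyl C bonded to C and halogen → acyl halide.
–C(=O)–N– linkage → amide (the N is not an amine).
pendant –CH2X: halogen on sp³ carbon → alkyl halide.
C=C double bond → alkene.
–OH on an sp³ carbon → alcohol.
Distinct types present: acyl halide, alcohol, alkene, alkyl halide, amide, carboxylic acid, ester, sulfide.

8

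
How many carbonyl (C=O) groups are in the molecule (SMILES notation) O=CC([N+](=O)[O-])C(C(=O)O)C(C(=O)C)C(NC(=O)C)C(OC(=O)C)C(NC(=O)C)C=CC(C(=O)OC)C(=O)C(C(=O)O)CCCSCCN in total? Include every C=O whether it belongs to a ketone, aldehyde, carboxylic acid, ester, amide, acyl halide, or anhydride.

9

OHC: aldehyde, 1 C=O (running total 1).
CH(COOH): carboxylic acid, 1 C=O (running total 2).
CH(COCH3): ketone, 1 C=O (running total 3).
CH(NHCOCH3): amide, 1 C=O (running total 4).
CH(OCOCH3): ester, 1 C=O (running total 5).
CH(NHCOCH3): amide, 1 C=O (running total 6).
CH(COOCH3): ester, 1 C=O (running total 7).
CO: ketone, 1 C=O (running total 8).
CH(COOH): carboxylic acid, 1 C=O (running total 9).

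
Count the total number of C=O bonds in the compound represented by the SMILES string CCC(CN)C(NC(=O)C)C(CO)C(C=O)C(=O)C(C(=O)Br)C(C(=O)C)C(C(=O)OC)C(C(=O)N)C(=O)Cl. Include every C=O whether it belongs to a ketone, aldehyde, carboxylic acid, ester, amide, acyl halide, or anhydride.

8

CH(NHCOCH3): amide, 1 C=O (running total 1).
CH(CHO): aldehyde, 1 C=O (running total 2).
CO: ketone, 1 C=O (running total 3).
CH(COBr): acyl halide, 1 C=O (running total 4).
CH(COCH3): ketone, 1 C=O (running total 5).
CH(COOCH3): ester, 1 C=O (running total 6).
CH(CONH2): amide, 1 C=O (running total 7).
COCl: acyl halide, 1 C=O (running total 8).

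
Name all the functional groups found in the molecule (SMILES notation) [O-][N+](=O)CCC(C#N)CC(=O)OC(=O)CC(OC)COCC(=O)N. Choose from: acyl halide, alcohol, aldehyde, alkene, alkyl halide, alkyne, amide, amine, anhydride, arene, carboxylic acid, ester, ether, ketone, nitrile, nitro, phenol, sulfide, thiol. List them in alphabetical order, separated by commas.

amide, anhydride, ether, nitrile, nitro

–NO2 on carbon → nitro group.
pendant –C≡N: nitrile.
two acyl groups sharing one oxygen, –C(=O)–O–C(=O)– → anhydride.
pendant –OCH3: C–O–C with sp³ C, no adjacent C=O → ether.
C–O–C with sp³ carbons on both sides and no adjacent C=O → ether.
–C(=O)NH2: carbonyl C bonded to C and to N → amide (the N is not a separate amine).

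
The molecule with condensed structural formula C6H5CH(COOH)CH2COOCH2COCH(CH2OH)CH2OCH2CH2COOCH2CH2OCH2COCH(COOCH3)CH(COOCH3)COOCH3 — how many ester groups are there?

5

C6H5– phenyl ring → arene.
pendant –COOH: carbonyl C bonded to C and –OH → carboxylic acid.
–C(=O)–O–C with C on the carbonyl side → ester.
–C(=O)– with carbon on both sides → ketone.
pendant –CH2OH on an sp³ backbone C → alcohol.
C–O–C with sp³ carbons on both sides and no adjacent C=O → ether.
–C(=O)–O–C with C on the carbonyl side → ester.
C–O–C with sp³ carbons on both sides and no adjacent C=O → ether.
–C(=O)– with carbon on both sides → ketone.
pendant –COOCH3: carbonyl C bonded to C and –OCH3 → ester.
pendant –COOCH3: carbonyl C bonded to C and –OCH3 → ester.
–C(=O)OCH3: carbonyl C bonded to C and to –OCH3 → ester (not ketone + ether).
Ester appears at: CH2COOCH2, CH2COOCH2, CH(COOCH3), CH(COOCH3), COOCH3 → 5.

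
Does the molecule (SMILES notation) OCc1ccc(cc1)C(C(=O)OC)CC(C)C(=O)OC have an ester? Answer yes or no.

yes

Reading the structure from left to right:
  HOCH2: HO– on an sp³ carbon → alcohol.
  C6H4: para-disubstituted benzene ring → arene.
  CH(COOCH3): pendant –COOCH3: carbonyl C bonded to C and –OCH3 → ester.
  COOCH3: –C(=O)OCH3: carbonyl C bonded to C and to –OCH3 → ester (not ketone + ether).
The CH(COOCH3) segment supplies the ester: pendant –COOCH3: carbonyl C bonded to C and –OCH3 → ester.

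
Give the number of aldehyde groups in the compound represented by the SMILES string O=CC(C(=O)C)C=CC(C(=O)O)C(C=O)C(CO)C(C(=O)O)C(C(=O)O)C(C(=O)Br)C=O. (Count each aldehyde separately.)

Reading the structure from left to right:
  OHC: terminal –CHO: carbonyl C bonded to H and C → aldehyde.
  CH(COCH3): pendant –COCH3: carbonyl C bonded to two carbons → ketone.
  CH=CH: C=C double bond → alkene.
  CH(COOH): pendant –COOH: carbonyl C bonded to C and –OH → carboxylic acid.
  CH(CHO): pendant –CHO: carbonyl C bonded to C and H → aldehyde.
  CH(CH2OH): pendant –CH2OH on an sp³ backbone C → alcohol.
  CH(COOH): pendant –COOH: carbonyl C bonded to C and –OH → carboxylic acid.
  CH(COOH): pendant –COOH: carbonyl C bonded to C and –OH → carboxylic acid.
  CH(COBr): pendant –C(=O)X: carbonyl C bonded to C and halogen → acyl halide.
  CHO: terminal –CHO: carbonyl C bonded to H and C → aldehyde.
Aldehyde appears at: OHC, CH(CHO), CHO → 3.

3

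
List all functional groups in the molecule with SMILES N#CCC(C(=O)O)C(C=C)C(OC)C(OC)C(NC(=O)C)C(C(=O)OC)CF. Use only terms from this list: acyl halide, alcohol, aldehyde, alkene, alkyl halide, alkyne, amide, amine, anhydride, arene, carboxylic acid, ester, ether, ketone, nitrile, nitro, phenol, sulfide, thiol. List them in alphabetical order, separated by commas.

alkene, alkyl halide, amide, carboxylic acid, ester, ether, nitrile

Reading the structure from left to right:
  N≡C: N≡C–: carbon triple-bonded to nitrogen → nitrile.
  CH(COOH): pendant –COOH: carbonyl C bonded to C and –OH → carboxylic acid.
  CH(CH=CH2): pendant –CH=CH2: C=C double bond → alkene.
  CH(OCH3): pendant –OCH3: C–O–C with sp³ C, no adjacent C=O → ether.
  CH(OCH3): pendant –OCH3: C–O–C with sp³ C, no adjacent C=O → ether.
  CH(NHCOCH3): pendant –NHC(=O)CH3: N bonded to a carbonyl → amide (not amine).
  CH(COOCH3): pendant –COOCH3: carbonyl C bonded to C and –OCH3 → ester.
  CH2F: halogen on an sp³ carbon → alkyl halide.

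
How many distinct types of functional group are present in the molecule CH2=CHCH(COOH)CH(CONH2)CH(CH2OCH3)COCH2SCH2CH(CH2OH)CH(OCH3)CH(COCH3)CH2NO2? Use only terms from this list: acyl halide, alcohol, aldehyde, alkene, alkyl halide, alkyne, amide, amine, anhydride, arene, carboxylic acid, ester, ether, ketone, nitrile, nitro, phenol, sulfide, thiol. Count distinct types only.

8

C=C double bond → alkene.
pendant –COOH: carbonyl C bonded to C and –OH → carboxylic acid.
pendant –CONH2: carbonyl C bonded to C and N → amide.
pendant –CH2OCH3: C–O–C linkage → ether.
–C(=O)– with carbon on both sides → ketone.
C–S–C linkage → sulfide (thioether).
pendant –CH2OH on an sp³ backbone C → alcohol.
pendant –OCH3: C–O–C with sp³ C, no adjacent C=O → ether.
pendant –COCH3: carbonyl C bonded to two carbons → ketone.
–NO2 on carbon → nitro group.
Distinct types present: alcohol, alkene, amide, carboxylic acid, ether, ketone, nitro, sulfide.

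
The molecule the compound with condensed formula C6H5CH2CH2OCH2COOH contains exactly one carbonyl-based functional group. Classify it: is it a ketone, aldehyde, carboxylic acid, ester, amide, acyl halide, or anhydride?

carboxylic acid

The carbonyl is in the COOH segment: –COOH: carbonyl C bonded to –OH and C → carboxylic acid (the –OH is not a separate alcohol).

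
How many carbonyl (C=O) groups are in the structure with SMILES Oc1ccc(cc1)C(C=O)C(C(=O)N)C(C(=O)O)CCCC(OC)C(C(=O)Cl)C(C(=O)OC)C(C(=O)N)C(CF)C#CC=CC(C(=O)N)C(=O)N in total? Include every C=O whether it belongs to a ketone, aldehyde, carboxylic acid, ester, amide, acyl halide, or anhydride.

8

CH(CHO): aldehyde, 1 C=O (running total 1).
CH(CONH2): amide, 1 C=O (running total 2).
CH(COOH): carboxylic acid, 1 C=O (running total 3).
CH(COCl): acyl halide, 1 C=O (running total 4).
CH(COOCH3): ester, 1 C=O (running total 5).
CH(CONH2): amide, 1 C=O (running total 6).
CH(CONH2): amide, 1 C=O (running total 7).
CONH2: amide, 1 C=O (running total 8).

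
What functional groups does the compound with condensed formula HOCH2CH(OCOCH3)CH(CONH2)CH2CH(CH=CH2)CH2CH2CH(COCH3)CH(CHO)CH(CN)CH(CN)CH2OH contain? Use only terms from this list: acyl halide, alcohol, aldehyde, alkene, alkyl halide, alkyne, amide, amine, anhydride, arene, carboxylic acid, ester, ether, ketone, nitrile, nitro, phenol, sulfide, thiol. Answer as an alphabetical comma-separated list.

alcohol, aldehyde, alkene, amide, ester, ketone, nitrile

HO– on an sp³ carbon → alcohol.
pendant –OC(=O)CH3: an acyloxy group → ester.
pendant –CONH2: carbonyl C bonded to C and N → amide.
pendant –CH=CH2: C=C double bond → alkene.
pendant –COCH3: carbonyl C bonded to two carbons → ketone.
pendant –CHO: carbonyl C bonded to C and H → aldehyde.
pendant –C≡N: nitrile.
pendant –C≡N: nitrile.
–OH on an sp³ carbon → alcohol.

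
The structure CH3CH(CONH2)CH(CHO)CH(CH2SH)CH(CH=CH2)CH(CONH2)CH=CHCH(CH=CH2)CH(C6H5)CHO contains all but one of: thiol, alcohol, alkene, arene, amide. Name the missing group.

amide: present (CH(CONH2) — pendant –CONH2: carbonyl C bonded to C and N → amide).
arene: present (CH(C6H5) — pendant –C6H5: benzene ring → arene).
thiol: present (CH(CH2SH) — pendant –CH2SH → thiol).
alkene: present (CH(CH=CH2) — pendant –CH=CH2: C=C double bond → alkene).
alcohol: no segment matches this pattern.

alcohol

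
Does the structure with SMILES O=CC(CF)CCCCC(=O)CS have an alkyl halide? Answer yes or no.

Taking each segment in turn:
  OHC: terminal –CHO: carbonyl C bonded to H and C → aldehyde.
  CH(CH2F): pendant –CH2X: halogen on sp³ carbon → alkyl halide.
  CO: –C(=O)– with carbon on both sides → ketone.
  CH2SH: –SH on an sp³ carbon → thiol.
The CH(CH2F) segment supplies the alkyl halide: pendant –CH2X: halogen on sp³ carbon → alkyl halide.

yes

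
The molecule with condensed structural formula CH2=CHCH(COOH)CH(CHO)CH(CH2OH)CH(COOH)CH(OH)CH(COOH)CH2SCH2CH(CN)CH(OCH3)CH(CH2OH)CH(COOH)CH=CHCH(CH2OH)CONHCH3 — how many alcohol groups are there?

4

C=C double bond → alkene.
pendant –COOH: carbonyl C bonded to C and –OH → carboxylic acid.
pendant –CHO: carbonyl C bonded to C and H → aldehyde.
pendant –CH2OH on an sp³ backbone C → alcohol.
pendant –COOH: carbonyl C bonded to C and –OH → carboxylic acid.
–OH on an sp³ carbon → alcohol (secondary).
pendant –COOH: carbonyl C bonded to C and –OH → carboxylic acid.
C–S–C linkage → sulfide (thioether).
pendant –C≡N: nitrile.
pendant –OCH3: C–O–C with sp³ C, no adjacent C=O → ether.
pendant –CH2OH on an sp³ backbone C → alcohol.
pendant –COOH: carbonyl C bonded to C and –OH → carboxylic acid.
C=C double bond → alkene.
pendant –CH2OH on an sp³ backbone C → alcohol.
–C(=O)NHCH3: carbonyl C bonded to C and to N → amide (the N is not an amine).
Alcohol appears at: CH(CH2OH), CH(OH), CH(CH2OH), CH(CH2OH) → 4.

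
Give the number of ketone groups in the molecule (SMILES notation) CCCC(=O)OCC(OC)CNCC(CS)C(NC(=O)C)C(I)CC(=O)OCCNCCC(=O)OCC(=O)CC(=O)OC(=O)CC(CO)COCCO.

Working along the chain:
  CH2COOCH2: –C(=O)–O–C with C on the carbonyl side → ester.
  CH(OCH3): pendant –OCH3: C–O–C with sp³ C, no adjacent C=O → ether.
  CH2NHCH2: C–N–C with sp³ carbons and no adjacent C=O → amine (secondary).
  CH(CH2SH): pendant –CH2SH → thiol.
  CH(NHCOCH3): pendant –NHC(=O)CH3: N bonded to a carbonyl → amide (not amine).
  CH(I): halogen on an sp³ carbon → alkyl halide.
  CH2COOCH2: –C(=O)–O–C with C on the carbonyl side → ester.
  CH2NHCH2: C–N–C with sp³ carbons and no adjacent C=O → amine (secondary).
  CH2COOCH2: –C(=O)–O–C with C on the carbonyl side → ester.
  CO: –C(=O)– with carbon on both sides → ketone.
  CH2CO-O-COCH2: two acyl groups sharing one oxygen, –C(=O)–O–C(=O)– → anhydride.
  CH(CH2OH): pendant –CH2OH on an sp³ backbone C → alcohol.
  CH2OCH2: C–O–C with sp³ carbons on both sides and no adjacent C=O → ether.
  CH2OH: –OH on an sp³ carbon → alcohol.
Ketone appears at: CO → 1.

1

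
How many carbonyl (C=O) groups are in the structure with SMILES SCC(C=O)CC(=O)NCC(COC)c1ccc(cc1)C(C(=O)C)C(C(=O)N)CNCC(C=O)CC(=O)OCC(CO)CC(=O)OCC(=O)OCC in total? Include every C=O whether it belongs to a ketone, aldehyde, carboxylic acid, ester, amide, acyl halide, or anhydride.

CH(CHO): aldehyde, 1 C=O (running total 1).
CH2CONHCH2: amide, 1 C=O (running total 2).
CH(COCH3): ketone, 1 C=O (running total 3).
CH(CONH2): amide, 1 C=O (running total 4).
CH(CHO): aldehyde, 1 C=O (running total 5).
CH2COOCH2: ester, 1 C=O (running total 6).
CH2COOCH2: ester, 1 C=O (running total 7).
COOCH2CH3: ester, 1 C=O (running total 8).

8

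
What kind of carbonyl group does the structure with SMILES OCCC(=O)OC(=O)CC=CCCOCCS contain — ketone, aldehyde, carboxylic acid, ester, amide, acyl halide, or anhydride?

anhydride

The carbonyl is in the CH2CO-O-COCH2 segment: two acyl groups sharing one oxygen, –C(=O)–O–C(=O)– → anhydride.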